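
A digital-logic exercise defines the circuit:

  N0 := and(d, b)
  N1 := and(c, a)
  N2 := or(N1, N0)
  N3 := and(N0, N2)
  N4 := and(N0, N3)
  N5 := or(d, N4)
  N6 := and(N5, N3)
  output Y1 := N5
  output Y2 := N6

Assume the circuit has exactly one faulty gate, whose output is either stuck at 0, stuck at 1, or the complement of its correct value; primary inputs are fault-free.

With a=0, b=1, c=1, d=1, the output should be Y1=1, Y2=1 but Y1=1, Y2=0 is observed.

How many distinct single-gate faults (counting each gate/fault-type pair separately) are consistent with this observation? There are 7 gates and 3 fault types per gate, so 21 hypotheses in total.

8

Fault-free: N0=1, N1=0, N2=1, N3=1, N4=1, N5=1, N6=1 → Y1=1, Y2=1. Observed Y1=1, Y2=0.
  N0: stuck-at-0, inverted output ✓; others ✗
  N1: none of the 3 fault types match ✗
  N2: stuck-at-0, inverted output ✓; others ✗
  N3: stuck-at-0, inverted output ✓; others ✗
  N4: none of the 3 fault types match ✗
  N5: none of the 3 fault types match ✗
  N6: stuck-at-0, inverted output ✓; others ✗
Consistent faults: {N0 stuck-at-0, N0 inverted output, N2 stuck-at-0, N2 inverted output, N3 stuck-at-0, N3 inverted output, N6 stuck-at-0, N6 inverted output} — 8 in all.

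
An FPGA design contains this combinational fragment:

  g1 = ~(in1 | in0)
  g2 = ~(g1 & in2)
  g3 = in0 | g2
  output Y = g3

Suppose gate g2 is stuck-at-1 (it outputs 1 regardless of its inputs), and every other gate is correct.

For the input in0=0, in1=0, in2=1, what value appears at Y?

Propagate with g2 forced: g1=1, g2=1 [stuck-at-1], g3=1.
So Y = 1. (Without the fault it would be 0.)

1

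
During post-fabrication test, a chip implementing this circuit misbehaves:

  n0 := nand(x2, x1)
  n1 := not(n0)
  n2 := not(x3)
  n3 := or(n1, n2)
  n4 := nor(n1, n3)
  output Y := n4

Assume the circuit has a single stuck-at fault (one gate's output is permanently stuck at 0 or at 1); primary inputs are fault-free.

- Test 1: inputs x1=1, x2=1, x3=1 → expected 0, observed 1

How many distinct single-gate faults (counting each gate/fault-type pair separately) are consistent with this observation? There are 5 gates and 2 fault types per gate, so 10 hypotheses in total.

Fault-free: n0=0, n1=1, n2=0, n3=1, n4=0 → 0. Observed 1.
  n0 stuck-at-0: output 0 ✗
  n0 stuck-at-1: output 1 ✓
  n1 stuck-at-0: output 1 ✓
  n1 stuck-at-1: output 0 ✗
  n2 stuck-at-0: output 0 ✗
  n2 stuck-at-1: output 0 ✗
  n3 stuck-at-0: output 0 ✗
  n3 stuck-at-1: output 0 ✗
  n4 stuck-at-0: output 0 ✗
  n4 stuck-at-1: output 1 ✓
Consistent faults: {n0 stuck-at-1, n1 stuck-at-0, n4 stuck-at-1} — 3 in all.

3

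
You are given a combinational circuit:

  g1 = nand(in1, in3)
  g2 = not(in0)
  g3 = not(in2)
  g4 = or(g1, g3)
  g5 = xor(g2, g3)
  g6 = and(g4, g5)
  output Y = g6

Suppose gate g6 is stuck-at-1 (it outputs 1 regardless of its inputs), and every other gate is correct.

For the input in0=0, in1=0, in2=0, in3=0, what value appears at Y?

Propagate with g6 forced: g1=1, g2=1, g3=1, g4=1, g5=0, g6=1 [stuck-at-1].
So Y = 1. (Without the fault it would be 0.)

1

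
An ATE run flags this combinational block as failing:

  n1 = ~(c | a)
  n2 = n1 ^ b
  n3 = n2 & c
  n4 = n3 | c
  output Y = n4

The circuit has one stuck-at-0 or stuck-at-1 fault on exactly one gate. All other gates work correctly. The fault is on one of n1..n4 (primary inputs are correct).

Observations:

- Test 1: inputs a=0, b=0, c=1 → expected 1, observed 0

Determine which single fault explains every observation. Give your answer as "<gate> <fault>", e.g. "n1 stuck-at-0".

n4 stuck-at-0

Fault-free values for test 1 (a=0, b=0, c=1): n1=0, n2=0, n3=0, n4=1, giving Y=1. Observed 0.
Test 1: faults giving observed 0 are {n4 stuck-at-0}.
Only n4 stuck-at-0 is consistent with every test.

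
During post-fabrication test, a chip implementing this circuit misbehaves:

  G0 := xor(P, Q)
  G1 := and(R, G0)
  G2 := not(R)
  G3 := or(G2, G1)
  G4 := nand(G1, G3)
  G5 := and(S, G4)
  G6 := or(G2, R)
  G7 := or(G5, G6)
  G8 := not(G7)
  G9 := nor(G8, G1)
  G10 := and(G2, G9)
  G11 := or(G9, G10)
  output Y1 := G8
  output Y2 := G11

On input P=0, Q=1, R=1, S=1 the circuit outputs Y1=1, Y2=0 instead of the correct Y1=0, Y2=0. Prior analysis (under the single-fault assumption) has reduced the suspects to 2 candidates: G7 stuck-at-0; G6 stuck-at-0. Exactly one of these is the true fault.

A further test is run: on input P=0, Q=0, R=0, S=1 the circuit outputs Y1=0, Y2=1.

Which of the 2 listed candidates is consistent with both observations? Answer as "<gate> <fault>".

G6 stuck-at-0

Evaluate each candidate on input P=0, Q=0, R=0, S=1:
  G7 stuck-at-0: G0=0, G1=0, G2=1, G3=1, G4=1, G5=1, G6=1, G7=0 [stuck-at-0], G8=1, G9=0, G10=0, G11=0 → Y1=1, Y2=0 — eliminated
  G6 stuck-at-0: G0=0, G1=0, G2=1, G3=1, G4=1, G5=1, G6=0 [stuck-at-0], G7=1, G8=0, G9=1, G10=1, G11=1 → Y1=0, Y2=1 — matches
Only G6 stuck-at-0 reproduces the observed Y1=0, Y2=1.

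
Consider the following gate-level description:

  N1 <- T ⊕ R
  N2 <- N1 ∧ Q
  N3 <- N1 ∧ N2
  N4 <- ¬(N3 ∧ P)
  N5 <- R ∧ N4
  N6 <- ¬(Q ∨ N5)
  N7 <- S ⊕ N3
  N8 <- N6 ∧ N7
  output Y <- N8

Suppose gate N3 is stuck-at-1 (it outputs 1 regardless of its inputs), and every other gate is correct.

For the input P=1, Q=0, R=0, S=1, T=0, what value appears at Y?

0

Propagate with N3 forced: N1=0, N2=0, N3=1 [stuck-at-1], N4=0, N5=0, N6=1, N7=0, N8=0.
So Y = 0. (Without the fault it would be 1.)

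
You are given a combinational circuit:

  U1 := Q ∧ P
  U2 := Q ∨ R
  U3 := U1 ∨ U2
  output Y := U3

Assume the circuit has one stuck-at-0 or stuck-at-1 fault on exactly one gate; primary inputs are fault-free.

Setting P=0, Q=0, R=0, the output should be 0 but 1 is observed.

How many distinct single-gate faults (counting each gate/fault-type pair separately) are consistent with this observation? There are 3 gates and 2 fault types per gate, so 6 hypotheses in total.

Fault-free: U1=0, U2=0, U3=0 → 0. Observed 1.
  U1 stuck-at-0: output 0 ✗
  U1 stuck-at-1: output 1 ✓
  U2 stuck-at-0: output 0 ✗
  U2 stuck-at-1: output 1 ✓
  U3 stuck-at-0: output 0 ✗
  U3 stuck-at-1: output 1 ✓
Consistent faults: {U1 stuck-at-1, U2 stuck-at-1, U3 stuck-at-1} — 3 in all.

3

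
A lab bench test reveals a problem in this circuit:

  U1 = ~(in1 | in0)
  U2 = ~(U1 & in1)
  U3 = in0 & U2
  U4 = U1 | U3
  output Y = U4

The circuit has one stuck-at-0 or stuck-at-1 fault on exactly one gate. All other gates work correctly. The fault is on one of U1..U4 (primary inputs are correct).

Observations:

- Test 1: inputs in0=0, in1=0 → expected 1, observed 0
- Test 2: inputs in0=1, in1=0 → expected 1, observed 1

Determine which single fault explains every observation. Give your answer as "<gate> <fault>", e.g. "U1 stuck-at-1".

U1 stuck-at-0

Fault-free values for test 1 (in0=0, in1=0): U1=1, U2=1, U3=0, U4=1, giving Y=1. Observed 0.
Test 1: faults giving observed 0 are {U1 stuck-at-0, U4 stuck-at-0}.
Test 2 (in0=1, in1=0): fault-free U1=0, U2=1, U3=1, U4=1 → 1; observed 1. Eliminates U4 stuck-at-0.
Only U1 stuck-at-0 is consistent with every test.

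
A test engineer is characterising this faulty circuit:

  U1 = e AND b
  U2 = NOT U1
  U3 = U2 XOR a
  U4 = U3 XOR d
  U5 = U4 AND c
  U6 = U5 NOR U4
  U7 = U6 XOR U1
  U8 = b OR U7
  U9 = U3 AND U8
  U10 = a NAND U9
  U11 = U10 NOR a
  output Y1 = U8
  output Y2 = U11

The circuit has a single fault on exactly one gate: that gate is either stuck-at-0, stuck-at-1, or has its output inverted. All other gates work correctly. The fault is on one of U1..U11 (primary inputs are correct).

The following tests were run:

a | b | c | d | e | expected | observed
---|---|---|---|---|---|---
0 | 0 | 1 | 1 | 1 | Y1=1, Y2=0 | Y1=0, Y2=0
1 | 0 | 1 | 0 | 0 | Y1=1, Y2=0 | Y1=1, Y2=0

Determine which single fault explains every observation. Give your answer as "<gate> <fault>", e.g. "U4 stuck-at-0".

Fault-free values for test 1 (a=0, b=0, c=1, d=1, e=1): U1=0, U2=1, U3=1, U4=0, U5=0, U6=1, U7=1, U8=1, U9=1, U10=1, U11=0, giving Y1=1, Y2=0. Observed Y1=0, Y2=0.
Test 1: faults giving observed Y1=0, Y2=0 are {U2 stuck-at-0, U2 inverted output, U3 stuck-at-0, U3 inverted output, U4 stuck-at-1, U4 inverted output, U5 stuck-at-1, U5 inverted output, U6 stuck-at-0, U6 inverted output, U7 stuck-at-0, U7 inverted output, U8 stuck-at-0, U8 inverted output}.
Test 2 (a=1, b=0, c=1, d=0, e=0): fault-free U1=0, U2=1, U3=0, U4=0, U5=0, U6=1, U7=1, U8=1, U9=0, U10=1, U11=0 → Y1=1, Y2=0; observed Y1=1, Y2=0. Eliminates U2 stuck-at-0, U2 inverted output, U3 inverted output, U4 stuck-at-1, U4 inverted output, U5 stuck-at-1, U5 inverted output, U6 stuck-at-0, U6 inverted output, U7 stuck-at-0, U7 inverted output, U8 stuck-at-0, U8 inverted output.
Only U3 stuck-at-0 is consistent with every test.

U3 stuck-at-0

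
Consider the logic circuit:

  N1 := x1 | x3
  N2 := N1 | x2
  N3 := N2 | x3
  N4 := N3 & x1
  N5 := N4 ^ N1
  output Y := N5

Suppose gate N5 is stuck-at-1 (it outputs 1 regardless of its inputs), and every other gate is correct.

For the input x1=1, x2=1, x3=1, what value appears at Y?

1

Propagate with N5 forced: N1=1, N2=1, N3=1, N4=1, N5=1 [stuck-at-1].
So Y = 1. (Without the fault it would be 0.)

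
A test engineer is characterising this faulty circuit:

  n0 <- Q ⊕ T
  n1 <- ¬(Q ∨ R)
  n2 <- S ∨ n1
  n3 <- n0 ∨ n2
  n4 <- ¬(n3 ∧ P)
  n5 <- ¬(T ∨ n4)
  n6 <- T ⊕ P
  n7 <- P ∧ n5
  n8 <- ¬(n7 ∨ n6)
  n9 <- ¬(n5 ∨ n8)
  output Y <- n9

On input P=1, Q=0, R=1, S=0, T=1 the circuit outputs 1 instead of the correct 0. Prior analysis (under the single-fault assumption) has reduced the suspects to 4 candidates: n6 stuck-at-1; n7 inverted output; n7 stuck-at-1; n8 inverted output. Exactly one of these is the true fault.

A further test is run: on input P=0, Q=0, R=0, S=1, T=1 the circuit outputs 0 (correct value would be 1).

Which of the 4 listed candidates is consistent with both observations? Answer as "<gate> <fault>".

n8 inverted output

Evaluate each candidate on input P=0, Q=0, R=0, S=1, T=1:
  n6 stuck-at-1: n0=1, n1=1, n2=1, n3=1, n4=1, n5=0, n6=1 [stuck-at-1], n7=0, n8=0, n9=1 → 1 — eliminated
  n7 inverted output: n0=1, n1=1, n2=1, n3=1, n4=1, n5=0, n6=1, n7=1 [inverted output], n8=0, n9=1 → 1 — eliminated
  n7 stuck-at-1: n0=1, n1=1, n2=1, n3=1, n4=1, n5=0, n6=1, n7=1 [stuck-at-1], n8=0, n9=1 → 1 — eliminated
  n8 inverted output: n0=1, n1=1, n2=1, n3=1, n4=1, n5=0, n6=1, n7=0, n8=1 [inverted output], n9=0 → 0 — matches
Only n8 inverted output reproduces the observed 0.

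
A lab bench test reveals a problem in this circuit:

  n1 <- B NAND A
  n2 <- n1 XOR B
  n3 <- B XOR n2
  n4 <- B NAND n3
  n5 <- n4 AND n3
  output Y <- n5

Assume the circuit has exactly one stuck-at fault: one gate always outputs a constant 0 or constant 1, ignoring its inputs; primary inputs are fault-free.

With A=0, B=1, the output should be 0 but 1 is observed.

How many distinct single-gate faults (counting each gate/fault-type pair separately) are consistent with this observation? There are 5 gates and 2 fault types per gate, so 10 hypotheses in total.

2

Fault-free: n1=1, n2=0, n3=1, n4=0, n5=0 → 0. Observed 1.
  n1 stuck-at-0: output 0 ✗
  n1 stuck-at-1: output 0 ✗
  n2 stuck-at-0: output 0 ✗
  n2 stuck-at-1: output 0 ✗
  n3 stuck-at-0: output 0 ✗
  n3 stuck-at-1: output 0 ✗
  n4 stuck-at-0: output 0 ✗
  n4 stuck-at-1: output 1 ✓
  n5 stuck-at-0: output 0 ✗
  n5 stuck-at-1: output 1 ✓
Consistent faults: {n4 stuck-at-1, n5 stuck-at-1} — 2 in all.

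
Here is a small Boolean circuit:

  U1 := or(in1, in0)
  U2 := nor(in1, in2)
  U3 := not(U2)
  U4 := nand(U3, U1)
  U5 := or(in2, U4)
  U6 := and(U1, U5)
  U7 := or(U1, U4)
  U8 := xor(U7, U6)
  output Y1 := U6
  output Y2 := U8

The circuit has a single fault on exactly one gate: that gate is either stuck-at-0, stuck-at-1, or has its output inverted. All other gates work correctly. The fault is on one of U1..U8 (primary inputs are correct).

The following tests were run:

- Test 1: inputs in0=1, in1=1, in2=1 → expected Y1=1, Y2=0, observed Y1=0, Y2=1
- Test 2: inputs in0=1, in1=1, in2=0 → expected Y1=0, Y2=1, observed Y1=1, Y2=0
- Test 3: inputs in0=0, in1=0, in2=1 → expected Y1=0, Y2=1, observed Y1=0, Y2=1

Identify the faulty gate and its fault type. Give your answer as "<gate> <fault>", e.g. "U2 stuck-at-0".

Fault-free values for test 1 (in0=1, in1=1, in2=1): U1=1, U2=0, U3=1, U4=0, U5=1, U6=1, U7=1, U8=0, giving Y1=1, Y2=0. Observed Y1=0, Y2=1.
Test 1: faults giving observed Y1=0, Y2=1 are {U1 stuck-at-0, U1 inverted output, U5 stuck-at-0, U5 inverted output, U6 stuck-at-0, U6 inverted output}.
Test 2 (in0=1, in1=1, in2=0): fault-free U1=1, U2=0, U3=1, U4=0, U5=0, U6=0, U7=1, U8=1 → Y1=0, Y2=1; observed Y1=1, Y2=0. Eliminates U1 stuck-at-0, U1 inverted output, U5 stuck-at-0, U6 stuck-at-0.
Test 3 (in0=0, in1=0, in2=1): fault-free U1=0, U2=0, U3=1, U4=1, U5=1, U6=0, U7=1, U8=1 → Y1=0, Y2=1; observed Y1=0, Y2=1. Eliminates U6 inverted output.
Only U5 inverted output is consistent with every test.

U5 inverted output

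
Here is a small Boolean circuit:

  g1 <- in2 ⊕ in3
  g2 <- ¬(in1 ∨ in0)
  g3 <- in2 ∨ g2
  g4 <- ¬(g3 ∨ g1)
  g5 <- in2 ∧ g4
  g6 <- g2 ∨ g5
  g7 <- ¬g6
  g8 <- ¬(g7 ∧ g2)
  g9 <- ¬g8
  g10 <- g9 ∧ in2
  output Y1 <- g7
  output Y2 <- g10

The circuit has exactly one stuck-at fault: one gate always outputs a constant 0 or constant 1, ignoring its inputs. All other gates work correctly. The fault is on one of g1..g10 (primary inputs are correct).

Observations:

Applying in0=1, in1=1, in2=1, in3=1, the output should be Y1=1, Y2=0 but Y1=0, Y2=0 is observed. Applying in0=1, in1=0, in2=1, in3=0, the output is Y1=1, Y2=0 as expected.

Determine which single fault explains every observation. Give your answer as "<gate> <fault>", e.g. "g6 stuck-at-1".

Fault-free values for test 1 (in0=1, in1=1, in2=1, in3=1): g1=0, g2=0, g3=1, g4=0, g5=0, g6=0, g7=1, g8=1, g9=0, g10=0, giving Y1=1, Y2=0. Observed Y1=0, Y2=0.
Test 1: faults giving observed Y1=0, Y2=0 are {g2 stuck-at-1, g3 stuck-at-0, g4 stuck-at-1, g5 stuck-at-1, g6 stuck-at-1, g7 stuck-at-0}.
Test 2 (in0=1, in1=0, in2=1, in3=0): fault-free g1=1, g2=0, g3=1, g4=0, g5=0, g6=0, g7=1, g8=1, g9=0, g10=0 → Y1=1, Y2=0; observed Y1=1, Y2=0. Eliminates g2 stuck-at-1, g4 stuck-at-1, g5 stuck-at-1, g6 stuck-at-1, g7 stuck-at-0.
Only g3 stuck-at-0 is consistent with every test.

g3 stuck-at-0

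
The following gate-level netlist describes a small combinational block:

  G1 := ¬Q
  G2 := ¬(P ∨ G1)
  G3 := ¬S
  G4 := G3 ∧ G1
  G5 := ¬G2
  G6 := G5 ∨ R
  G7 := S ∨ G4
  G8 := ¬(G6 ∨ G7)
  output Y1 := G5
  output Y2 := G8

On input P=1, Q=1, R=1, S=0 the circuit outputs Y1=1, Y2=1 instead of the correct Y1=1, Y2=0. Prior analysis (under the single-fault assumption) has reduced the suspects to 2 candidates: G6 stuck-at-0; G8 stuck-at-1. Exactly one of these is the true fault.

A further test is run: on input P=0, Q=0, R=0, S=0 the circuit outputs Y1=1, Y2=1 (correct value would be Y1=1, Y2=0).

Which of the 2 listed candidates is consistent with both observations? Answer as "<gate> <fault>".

G8 stuck-at-1

Evaluate each candidate on input P=0, Q=0, R=0, S=0:
  G6 stuck-at-0: G1=1, G2=0, G3=1, G4=1, G5=1, G6=0 [stuck-at-0], G7=1, G8=0 → Y1=1, Y2=0 — eliminated
  G8 stuck-at-1: G1=1, G2=0, G3=1, G4=1, G5=1, G6=1, G7=1, G8=1 [stuck-at-1] → Y1=1, Y2=1 — matches
Only G8 stuck-at-1 reproduces the observed Y1=1, Y2=1.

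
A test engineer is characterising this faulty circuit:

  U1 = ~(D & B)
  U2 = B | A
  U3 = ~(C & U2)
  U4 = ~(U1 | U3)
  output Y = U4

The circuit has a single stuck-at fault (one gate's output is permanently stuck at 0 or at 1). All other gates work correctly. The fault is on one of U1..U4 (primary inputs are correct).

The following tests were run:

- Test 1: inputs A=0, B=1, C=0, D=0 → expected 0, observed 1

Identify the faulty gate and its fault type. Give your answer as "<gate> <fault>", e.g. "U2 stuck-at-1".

U4 stuck-at-1

Fault-free values for test 1 (A=0, B=1, C=0, D=0): U1=1, U2=1, U3=1, U4=0, giving Y=0. Observed 1.
Test 1: faults giving observed 1 are {U4 stuck-at-1}.
Only U4 stuck-at-1 is consistent with every test.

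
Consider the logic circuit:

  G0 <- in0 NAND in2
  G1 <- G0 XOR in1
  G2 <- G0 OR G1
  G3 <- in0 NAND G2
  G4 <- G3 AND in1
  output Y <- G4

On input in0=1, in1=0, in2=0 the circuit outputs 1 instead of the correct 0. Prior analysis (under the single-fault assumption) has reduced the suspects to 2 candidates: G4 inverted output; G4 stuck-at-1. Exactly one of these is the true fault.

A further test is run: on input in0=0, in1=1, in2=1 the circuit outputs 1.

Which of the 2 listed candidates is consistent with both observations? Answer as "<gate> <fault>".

Evaluate each candidate on input in0=0, in1=1, in2=1:
  G4 inverted output: G0=1, G1=0, G2=1, G3=1, G4=0 [inverted output] → 0 — eliminated
  G4 stuck-at-1: G0=1, G1=0, G2=1, G3=1, G4=1 [stuck-at-1] → 1 — matches
Only G4 stuck-at-1 reproduces the observed 1.

G4 stuck-at-1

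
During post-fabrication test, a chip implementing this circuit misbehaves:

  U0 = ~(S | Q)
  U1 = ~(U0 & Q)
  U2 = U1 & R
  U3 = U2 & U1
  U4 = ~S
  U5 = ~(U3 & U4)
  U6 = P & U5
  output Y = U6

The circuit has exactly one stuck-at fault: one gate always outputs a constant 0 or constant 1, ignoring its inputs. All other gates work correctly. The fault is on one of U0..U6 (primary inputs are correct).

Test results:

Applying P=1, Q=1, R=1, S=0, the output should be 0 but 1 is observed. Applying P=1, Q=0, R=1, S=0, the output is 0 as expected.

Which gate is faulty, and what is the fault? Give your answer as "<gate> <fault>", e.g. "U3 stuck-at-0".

U0 stuck-at-1

Fault-free values for test 1 (P=1, Q=1, R=1, S=0): U0=0, U1=1, U2=1, U3=1, U4=1, U5=0, U6=0, giving Y=0. Observed 1.
Test 1: faults giving observed 1 are {U0 stuck-at-1, U1 stuck-at-0, U2 stuck-at-0, U3 stuck-at-0, U4 stuck-at-0, U5 stuck-at-1, U6 stuck-at-1}.
Test 2 (P=1, Q=0, R=1, S=0): fault-free U0=1, U1=1, U2=1, U3=1, U4=1, U5=0, U6=0 → 0; observed 0. Eliminates U1 stuck-at-0, U2 stuck-at-0, U3 stuck-at-0, U4 stuck-at-0, U5 stuck-at-1, U6 stuck-at-1.
Only U0 stuck-at-1 is consistent with every test.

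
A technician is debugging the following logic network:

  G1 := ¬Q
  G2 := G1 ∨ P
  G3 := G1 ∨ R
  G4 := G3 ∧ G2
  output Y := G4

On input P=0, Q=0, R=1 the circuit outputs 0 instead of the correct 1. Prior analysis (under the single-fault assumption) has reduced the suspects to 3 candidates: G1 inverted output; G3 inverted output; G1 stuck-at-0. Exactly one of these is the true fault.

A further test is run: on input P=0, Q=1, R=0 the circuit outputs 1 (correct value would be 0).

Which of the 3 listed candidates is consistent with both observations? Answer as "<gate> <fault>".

Evaluate each candidate on input P=0, Q=1, R=0:
  G1 inverted output: G1=1 [inverted output], G2=1, G3=1, G4=1 → 1 — matches
  G3 inverted output: G1=0, G2=0, G3=1 [inverted output], G4=0 → 0 — eliminated
  G1 stuck-at-0: G1=0 [stuck-at-0], G2=0, G3=0, G4=0 → 0 — eliminated
Only G1 inverted output reproduces the observed 1.

G1 inverted output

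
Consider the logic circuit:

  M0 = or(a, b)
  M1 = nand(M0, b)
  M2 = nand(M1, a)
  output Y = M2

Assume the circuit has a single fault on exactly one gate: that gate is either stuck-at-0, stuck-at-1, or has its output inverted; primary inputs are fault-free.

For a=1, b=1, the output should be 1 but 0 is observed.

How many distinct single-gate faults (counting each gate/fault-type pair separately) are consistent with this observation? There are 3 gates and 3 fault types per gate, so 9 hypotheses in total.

6

Fault-free: M0=1, M1=0, M2=1 → 1. Observed 0.
  M0 stuck-at-0: output 0 ✓
  M0 stuck-at-1: output 1 ✗
  M0 inverted output: output 0 ✓
  M1 stuck-at-0: output 1 ✗
  M1 stuck-at-1: output 0 ✓
  M1 inverted output: output 0 ✓
  M2 stuck-at-0: output 0 ✓
  M2 stuck-at-1: output 1 ✗
  M2 inverted output: output 0 ✓
Consistent faults: {M0 stuck-at-0, M0 inverted output, M1 stuck-at-1, M1 inverted output, M2 stuck-at-0, M2 inverted output} — 6 in all.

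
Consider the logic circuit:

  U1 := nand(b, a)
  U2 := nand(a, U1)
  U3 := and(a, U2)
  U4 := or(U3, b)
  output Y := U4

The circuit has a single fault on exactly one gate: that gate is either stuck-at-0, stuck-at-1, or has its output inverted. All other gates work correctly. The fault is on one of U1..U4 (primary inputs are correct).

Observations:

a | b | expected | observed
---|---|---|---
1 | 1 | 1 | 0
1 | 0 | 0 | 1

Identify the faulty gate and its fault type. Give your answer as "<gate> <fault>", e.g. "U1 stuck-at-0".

Fault-free values for test 1 (a=1, b=1): U1=0, U2=1, U3=1, U4=1, giving Y=1. Observed 0.
Test 1: faults giving observed 0 are {U4 stuck-at-0, U4 inverted output}.
Test 2 (a=1, b=0): fault-free U1=1, U2=0, U3=0, U4=0 → 0; observed 1. Eliminates U4 stuck-at-0.
Only U4 inverted output is consistent with every test.

U4 inverted output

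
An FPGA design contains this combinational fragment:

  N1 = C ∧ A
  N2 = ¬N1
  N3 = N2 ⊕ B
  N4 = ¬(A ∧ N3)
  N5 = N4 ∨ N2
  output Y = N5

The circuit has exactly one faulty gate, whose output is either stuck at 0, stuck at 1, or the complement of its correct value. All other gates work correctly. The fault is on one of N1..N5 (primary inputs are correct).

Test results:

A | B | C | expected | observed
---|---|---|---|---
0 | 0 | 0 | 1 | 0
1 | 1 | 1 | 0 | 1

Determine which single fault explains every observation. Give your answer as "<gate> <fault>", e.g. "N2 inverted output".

Fault-free values for test 1 (A=0, B=0, C=0): N1=0, N2=1, N3=1, N4=1, N5=1, giving Y=1. Observed 0.
Test 1: faults giving observed 0 are {N5 stuck-at-0, N5 inverted output}.
Test 2 (A=1, B=1, C=1): fault-free N1=1, N2=0, N3=1, N4=0, N5=0 → 0; observed 1. Eliminates N5 stuck-at-0.
Only N5 inverted output is consistent with every test.

N5 inverted output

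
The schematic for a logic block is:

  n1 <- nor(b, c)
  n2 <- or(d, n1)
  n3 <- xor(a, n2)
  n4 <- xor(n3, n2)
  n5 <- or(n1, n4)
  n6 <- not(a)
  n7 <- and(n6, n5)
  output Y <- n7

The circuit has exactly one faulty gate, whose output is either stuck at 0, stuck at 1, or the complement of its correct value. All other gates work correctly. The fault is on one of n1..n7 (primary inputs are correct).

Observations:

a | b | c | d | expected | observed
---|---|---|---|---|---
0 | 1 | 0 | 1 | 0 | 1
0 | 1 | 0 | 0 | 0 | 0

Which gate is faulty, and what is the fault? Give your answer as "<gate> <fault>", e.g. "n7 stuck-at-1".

Fault-free values for test 1 (a=0, b=1, c=0, d=1): n1=0, n2=1, n3=1, n4=0, n5=0, n6=1, n7=0, giving Y=0. Observed 1.
Test 1: faults giving observed 1 are {n1 stuck-at-1, n1 inverted output, n3 stuck-at-0, n3 inverted output, n4 stuck-at-1, n4 inverted output, n5 stuck-at-1, n5 inverted output, n7 stuck-at-1, n7 inverted output}.
Test 2 (a=0, b=1, c=0, d=0): fault-free n1=0, n2=0, n3=0, n4=0, n5=0, n6=1, n7=0 → 0; observed 0. Eliminates n1 stuck-at-1, n1 inverted output, n3 inverted output, n4 stuck-at-1, n4 inverted output, n5 stuck-at-1, n5 inverted output, n7 stuck-at-1, n7 inverted output.
Only n3 stuck-at-0 is consistent with every test.

n3 stuck-at-0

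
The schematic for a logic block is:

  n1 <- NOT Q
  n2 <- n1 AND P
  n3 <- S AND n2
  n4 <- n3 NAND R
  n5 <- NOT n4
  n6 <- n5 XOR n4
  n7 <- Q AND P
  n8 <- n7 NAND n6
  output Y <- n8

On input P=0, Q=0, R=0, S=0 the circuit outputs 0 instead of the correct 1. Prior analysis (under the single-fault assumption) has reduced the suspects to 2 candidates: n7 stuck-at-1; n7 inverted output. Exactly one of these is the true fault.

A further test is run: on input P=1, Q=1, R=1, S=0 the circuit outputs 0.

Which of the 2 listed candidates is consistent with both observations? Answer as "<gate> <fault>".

n7 stuck-at-1

Evaluate each candidate on input P=1, Q=1, R=1, S=0:
  n7 stuck-at-1: n1=0, n2=0, n3=0, n4=1, n5=0, n6=1, n7=1 [stuck-at-1], n8=0 → 0 — matches
  n7 inverted output: n1=0, n2=0, n3=0, n4=1, n5=0, n6=1, n7=0 [inverted output], n8=1 → 1 — eliminated
Only n7 stuck-at-1 reproduces the observed 0.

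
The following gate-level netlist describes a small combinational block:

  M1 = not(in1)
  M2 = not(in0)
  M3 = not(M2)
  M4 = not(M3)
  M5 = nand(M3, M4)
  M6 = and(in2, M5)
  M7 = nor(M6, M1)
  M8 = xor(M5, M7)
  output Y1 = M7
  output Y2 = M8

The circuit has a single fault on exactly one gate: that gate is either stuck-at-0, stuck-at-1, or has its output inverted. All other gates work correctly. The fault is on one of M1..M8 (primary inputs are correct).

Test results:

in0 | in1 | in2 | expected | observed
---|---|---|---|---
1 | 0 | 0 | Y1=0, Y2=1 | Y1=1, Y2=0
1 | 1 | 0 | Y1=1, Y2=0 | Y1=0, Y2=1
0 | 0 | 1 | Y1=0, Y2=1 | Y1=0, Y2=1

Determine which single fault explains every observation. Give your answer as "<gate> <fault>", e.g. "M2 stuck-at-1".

Fault-free values for test 1 (in0=1, in1=0, in2=0): M1=1, M2=0, M3=1, M4=0, M5=1, M6=0, M7=0, M8=1, giving Y1=0, Y2=1. Observed Y1=1, Y2=0.
Test 1: faults giving observed Y1=1, Y2=0 are {M1 stuck-at-0, M1 inverted output, M7 stuck-at-1, M7 inverted output}.
Test 2 (in0=1, in1=1, in2=0): fault-free M1=0, M2=0, M3=1, M4=0, M5=1, M6=0, M7=1, M8=0 → Y1=1, Y2=0; observed Y1=0, Y2=1. Eliminates M1 stuck-at-0, M7 stuck-at-1.
Test 3 (in0=0, in1=0, in2=1): fault-free M1=1, M2=1, M3=0, M4=1, M5=1, M6=1, M7=0, M8=1 → Y1=0, Y2=1; observed Y1=0, Y2=1. Eliminates M7 inverted output.
Only M1 inverted output is consistent with every test.

M1 inverted output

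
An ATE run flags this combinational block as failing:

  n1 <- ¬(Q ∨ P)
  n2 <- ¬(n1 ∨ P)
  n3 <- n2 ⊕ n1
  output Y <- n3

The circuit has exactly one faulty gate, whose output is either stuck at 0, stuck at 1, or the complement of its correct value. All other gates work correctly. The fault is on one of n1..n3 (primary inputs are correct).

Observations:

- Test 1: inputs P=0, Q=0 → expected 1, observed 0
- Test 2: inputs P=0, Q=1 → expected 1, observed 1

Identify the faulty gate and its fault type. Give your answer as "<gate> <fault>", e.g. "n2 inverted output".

n2 stuck-at-1

Fault-free values for test 1 (P=0, Q=0): n1=1, n2=0, n3=1, giving Y=1. Observed 0.
Test 1: faults giving observed 0 are {n2 stuck-at-1, n2 inverted output, n3 stuck-at-0, n3 inverted output}.
Test 2 (P=0, Q=1): fault-free n1=0, n2=1, n3=1 → 1; observed 1. Eliminates n2 inverted output, n3 stuck-at-0, n3 inverted output.
Only n2 stuck-at-1 is consistent with every test.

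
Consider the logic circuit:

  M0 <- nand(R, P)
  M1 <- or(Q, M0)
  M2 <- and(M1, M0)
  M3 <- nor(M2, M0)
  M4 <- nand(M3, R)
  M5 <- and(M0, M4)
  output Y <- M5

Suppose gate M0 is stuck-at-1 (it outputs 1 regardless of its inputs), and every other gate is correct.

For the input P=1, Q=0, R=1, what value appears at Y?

Propagate with M0 forced: M0=1 [stuck-at-1], M1=1, M2=1, M3=0, M4=1, M5=1.
So Y = 1. (Without the fault it would be 0.)

1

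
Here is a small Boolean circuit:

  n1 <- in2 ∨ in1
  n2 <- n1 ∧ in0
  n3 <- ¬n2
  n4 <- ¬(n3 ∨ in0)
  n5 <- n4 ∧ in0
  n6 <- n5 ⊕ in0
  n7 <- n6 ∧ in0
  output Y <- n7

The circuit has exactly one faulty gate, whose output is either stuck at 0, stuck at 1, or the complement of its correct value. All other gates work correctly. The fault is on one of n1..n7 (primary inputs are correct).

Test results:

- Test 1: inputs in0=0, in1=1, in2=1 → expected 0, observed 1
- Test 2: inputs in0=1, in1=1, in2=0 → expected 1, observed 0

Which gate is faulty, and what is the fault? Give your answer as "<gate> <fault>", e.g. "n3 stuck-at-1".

n7 inverted output

Fault-free values for test 1 (in0=0, in1=1, in2=1): n1=1, n2=0, n3=1, n4=0, n5=0, n6=0, n7=0, giving Y=0. Observed 1.
Test 1: faults giving observed 1 are {n7 stuck-at-1, n7 inverted output}.
Test 2 (in0=1, in1=1, in2=0): fault-free n1=1, n2=1, n3=0, n4=0, n5=0, n6=1, n7=1 → 1; observed 0. Eliminates n7 stuck-at-1.
Only n7 inverted output is consistent with every test.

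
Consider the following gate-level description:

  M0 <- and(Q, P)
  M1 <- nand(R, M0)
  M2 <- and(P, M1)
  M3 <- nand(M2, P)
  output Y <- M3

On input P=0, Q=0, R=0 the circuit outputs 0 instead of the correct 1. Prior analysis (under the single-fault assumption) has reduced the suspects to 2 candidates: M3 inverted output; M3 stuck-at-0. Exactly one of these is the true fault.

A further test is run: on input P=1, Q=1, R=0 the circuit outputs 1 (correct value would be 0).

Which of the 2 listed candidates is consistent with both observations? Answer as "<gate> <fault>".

Evaluate each candidate on input P=1, Q=1, R=0:
  M3 inverted output: M0=1, M1=1, M2=1, M3=1 [inverted output] → 1 — matches
  M3 stuck-at-0: M0=1, M1=1, M2=1, M3=0 [stuck-at-0] → 0 — eliminated
Only M3 inverted output reproduces the observed 1.

M3 inverted output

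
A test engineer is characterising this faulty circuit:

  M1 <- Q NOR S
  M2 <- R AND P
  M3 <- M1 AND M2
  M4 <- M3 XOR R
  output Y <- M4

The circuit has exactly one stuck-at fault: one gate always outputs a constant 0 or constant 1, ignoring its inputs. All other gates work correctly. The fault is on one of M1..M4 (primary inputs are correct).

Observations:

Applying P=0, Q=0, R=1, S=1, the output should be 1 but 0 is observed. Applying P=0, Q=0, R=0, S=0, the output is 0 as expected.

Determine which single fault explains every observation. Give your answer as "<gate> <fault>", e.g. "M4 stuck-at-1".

Fault-free values for test 1 (P=0, Q=0, R=1, S=1): M1=0, M2=0, M3=0, M4=1, giving Y=1. Observed 0.
Test 1: faults giving observed 0 are {M3 stuck-at-1, M4 stuck-at-0}.
Test 2 (P=0, Q=0, R=0, S=0): fault-free M1=1, M2=0, M3=0, M4=0 → 0; observed 0. Eliminates M3 stuck-at-1.
Only M4 stuck-at-0 is consistent with every test.

M4 stuck-at-0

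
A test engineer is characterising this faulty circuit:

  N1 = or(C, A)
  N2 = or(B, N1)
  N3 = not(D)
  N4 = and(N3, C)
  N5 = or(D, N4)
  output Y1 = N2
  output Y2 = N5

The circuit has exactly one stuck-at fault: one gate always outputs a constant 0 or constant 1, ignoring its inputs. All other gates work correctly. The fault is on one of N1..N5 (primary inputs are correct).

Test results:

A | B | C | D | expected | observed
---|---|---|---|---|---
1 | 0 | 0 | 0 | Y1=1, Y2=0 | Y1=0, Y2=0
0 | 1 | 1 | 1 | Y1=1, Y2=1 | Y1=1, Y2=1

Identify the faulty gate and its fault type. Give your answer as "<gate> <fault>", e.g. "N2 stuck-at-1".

Fault-free values for test 1 (A=1, B=0, C=0, D=0): N1=1, N2=1, N3=1, N4=0, N5=0, giving Y1=1, Y2=0. Observed Y1=0, Y2=0.
Test 1: faults giving observed Y1=0, Y2=0 are {N1 stuck-at-0, N2 stuck-at-0}.
Test 2 (A=0, B=1, C=1, D=1): fault-free N1=1, N2=1, N3=0, N4=0, N5=1 → Y1=1, Y2=1; observed Y1=1, Y2=1. Eliminates N2 stuck-at-0.
Only N1 stuck-at-0 is consistent with every test.

N1 stuck-at-0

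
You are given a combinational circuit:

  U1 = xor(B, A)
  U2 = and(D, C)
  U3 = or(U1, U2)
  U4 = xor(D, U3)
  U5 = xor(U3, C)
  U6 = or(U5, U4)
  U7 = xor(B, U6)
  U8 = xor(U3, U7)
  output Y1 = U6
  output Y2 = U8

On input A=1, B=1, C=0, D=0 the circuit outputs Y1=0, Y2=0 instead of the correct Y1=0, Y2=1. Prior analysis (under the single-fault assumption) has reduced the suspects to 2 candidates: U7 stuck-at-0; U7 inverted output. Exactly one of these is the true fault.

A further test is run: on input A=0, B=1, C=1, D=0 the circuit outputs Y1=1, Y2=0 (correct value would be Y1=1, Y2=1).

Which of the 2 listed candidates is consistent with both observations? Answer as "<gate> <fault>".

Evaluate each candidate on input A=0, B=1, C=1, D=0:
  U7 stuck-at-0: U1=1, U2=0, U3=1, U4=1, U5=0, U6=1, U7=0 [stuck-at-0], U8=1 → Y1=1, Y2=1 — eliminated
  U7 inverted output: U1=1, U2=0, U3=1, U4=1, U5=0, U6=1, U7=1 [inverted output], U8=0 → Y1=1, Y2=0 — matches
Only U7 inverted output reproduces the observed Y1=1, Y2=0.

U7 inverted output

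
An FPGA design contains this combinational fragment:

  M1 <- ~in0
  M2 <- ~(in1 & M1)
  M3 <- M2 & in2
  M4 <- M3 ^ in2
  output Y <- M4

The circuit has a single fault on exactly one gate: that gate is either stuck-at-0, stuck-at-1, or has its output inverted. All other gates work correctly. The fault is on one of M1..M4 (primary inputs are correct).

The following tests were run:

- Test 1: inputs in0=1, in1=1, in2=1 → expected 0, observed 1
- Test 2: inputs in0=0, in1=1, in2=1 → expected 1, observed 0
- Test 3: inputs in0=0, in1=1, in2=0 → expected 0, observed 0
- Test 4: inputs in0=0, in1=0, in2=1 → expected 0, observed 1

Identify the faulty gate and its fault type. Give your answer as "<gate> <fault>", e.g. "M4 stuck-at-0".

M2 inverted output

Fault-free values for test 1 (in0=1, in1=1, in2=1): M1=0, M2=1, M3=1, M4=0, giving Y=0. Observed 1.
Test 1: faults giving observed 1 are {M1 stuck-at-1, M1 inverted output, M2 stuck-at-0, M2 inverted output, M3 stuck-at-0, M3 inverted output, M4 stuck-at-1, M4 inverted output}.
Test 2 (in0=0, in1=1, in2=1): fault-free M1=1, M2=0, M3=0, M4=1 → 1; observed 0. Eliminates M1 stuck-at-1, M2 stuck-at-0, M3 stuck-at-0, M4 stuck-at-1.
Test 3 (in0=0, in1=1, in2=0): fault-free M1=1, M2=0, M3=0, M4=0 → 0; observed 0. Eliminates M3 inverted output, M4 inverted output.
Test 4 (in0=0, in1=0, in2=1): fault-free M1=1, M2=1, M3=1, M4=0 → 0; observed 1. Eliminates M1 inverted output.
Only M2 inverted output is consistent with every test.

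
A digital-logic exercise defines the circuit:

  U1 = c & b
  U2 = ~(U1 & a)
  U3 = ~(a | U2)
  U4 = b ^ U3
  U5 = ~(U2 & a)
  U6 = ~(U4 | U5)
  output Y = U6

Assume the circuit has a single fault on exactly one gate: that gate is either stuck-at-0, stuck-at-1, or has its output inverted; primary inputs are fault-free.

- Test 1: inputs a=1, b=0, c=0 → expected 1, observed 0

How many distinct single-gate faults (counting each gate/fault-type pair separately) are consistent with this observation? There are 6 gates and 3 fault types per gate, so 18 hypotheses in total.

12

Fault-free: U1=0, U2=1, U3=0, U4=0, U5=0, U6=1 → 1. Observed 0.
  U1: stuck-at-1, inverted output ✓; others ✗
  U2: stuck-at-0, inverted output ✓; others ✗
  U3: stuck-at-1, inverted output ✓; others ✗
  U4: stuck-at-1, inverted output ✓; others ✗
  U5: stuck-at-1, inverted output ✓; others ✗
  U6: stuck-at-0, inverted output ✓; others ✗
Consistent faults: {U1 stuck-at-1, U1 inverted output, U2 stuck-at-0, U2 inverted output, U3 stuck-at-1, U3 inverted output, U4 stuck-at-1, U4 inverted output, U5 stuck-at-1, U5 inverted output, U6 stuck-at-0, U6 inverted output} — 12 in all.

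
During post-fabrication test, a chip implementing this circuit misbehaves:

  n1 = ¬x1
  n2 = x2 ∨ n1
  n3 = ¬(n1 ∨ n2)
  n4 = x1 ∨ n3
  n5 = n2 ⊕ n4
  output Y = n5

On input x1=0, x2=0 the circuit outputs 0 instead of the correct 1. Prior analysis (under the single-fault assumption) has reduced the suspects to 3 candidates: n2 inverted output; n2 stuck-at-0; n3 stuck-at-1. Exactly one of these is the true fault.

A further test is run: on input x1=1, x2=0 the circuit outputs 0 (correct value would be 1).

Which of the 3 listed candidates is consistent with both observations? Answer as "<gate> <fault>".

Evaluate each candidate on input x1=1, x2=0:
  n2 inverted output: n1=0, n2=1 [inverted output], n3=0, n4=1, n5=0 → 0 — matches
  n2 stuck-at-0: n1=0, n2=0 [stuck-at-0], n3=1, n4=1, n5=1 → 1 — eliminated
  n3 stuck-at-1: n1=0, n2=0, n3=1 [stuck-at-1], n4=1, n5=1 → 1 — eliminated
Only n2 inverted output reproduces the observed 0.

n2 inverted output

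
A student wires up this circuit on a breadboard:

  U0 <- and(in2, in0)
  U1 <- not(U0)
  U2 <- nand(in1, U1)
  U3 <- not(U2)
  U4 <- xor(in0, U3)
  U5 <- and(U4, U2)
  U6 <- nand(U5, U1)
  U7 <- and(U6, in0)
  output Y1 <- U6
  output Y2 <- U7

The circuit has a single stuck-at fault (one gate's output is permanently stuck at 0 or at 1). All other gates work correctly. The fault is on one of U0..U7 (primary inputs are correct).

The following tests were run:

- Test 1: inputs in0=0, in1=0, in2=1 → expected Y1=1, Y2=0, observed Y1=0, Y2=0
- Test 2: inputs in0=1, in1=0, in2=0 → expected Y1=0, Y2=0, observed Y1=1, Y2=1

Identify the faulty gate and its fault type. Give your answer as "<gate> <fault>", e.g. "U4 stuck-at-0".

U3 stuck-at-1

Fault-free values for test 1 (in0=0, in1=0, in2=1): U0=0, U1=1, U2=1, U3=0, U4=0, U5=0, U6=1, U7=0, giving Y1=1, Y2=0. Observed Y1=0, Y2=0.
Test 1: faults giving observed Y1=0, Y2=0 are {U3 stuck-at-1, U4 stuck-at-1, U5 stuck-at-1, U6 stuck-at-0}.
Test 2 (in0=1, in1=0, in2=0): fault-free U0=0, U1=1, U2=1, U3=0, U4=1, U5=1, U6=0, U7=0 → Y1=0, Y2=0; observed Y1=1, Y2=1. Eliminates U4 stuck-at-1, U5 stuck-at-1, U6 stuck-at-0.
Only U3 stuck-at-1 is consistent with every test.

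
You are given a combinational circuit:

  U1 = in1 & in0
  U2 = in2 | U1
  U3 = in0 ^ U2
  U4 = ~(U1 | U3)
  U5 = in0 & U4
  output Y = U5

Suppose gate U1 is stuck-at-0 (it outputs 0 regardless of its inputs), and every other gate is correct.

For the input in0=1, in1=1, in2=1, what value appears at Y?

1

Propagate with U1 forced: U1=0 [stuck-at-0], U2=1, U3=0, U4=1, U5=1.
So Y = 1. (Without the fault it would be 0.)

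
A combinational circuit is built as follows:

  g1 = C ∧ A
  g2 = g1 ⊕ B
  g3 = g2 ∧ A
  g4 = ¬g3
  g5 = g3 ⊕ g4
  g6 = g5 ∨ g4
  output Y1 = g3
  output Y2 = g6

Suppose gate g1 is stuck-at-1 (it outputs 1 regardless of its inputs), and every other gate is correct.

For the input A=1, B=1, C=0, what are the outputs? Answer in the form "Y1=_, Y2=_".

Y1=0, Y2=1

Propagate with g1 forced: g1=1 [stuck-at-1], g2=0, g3=0, g4=1, g5=1, g6=1.
So the outputs are Y1=0, Y2=1. (Without the fault they would be Y1=1, Y2=1.)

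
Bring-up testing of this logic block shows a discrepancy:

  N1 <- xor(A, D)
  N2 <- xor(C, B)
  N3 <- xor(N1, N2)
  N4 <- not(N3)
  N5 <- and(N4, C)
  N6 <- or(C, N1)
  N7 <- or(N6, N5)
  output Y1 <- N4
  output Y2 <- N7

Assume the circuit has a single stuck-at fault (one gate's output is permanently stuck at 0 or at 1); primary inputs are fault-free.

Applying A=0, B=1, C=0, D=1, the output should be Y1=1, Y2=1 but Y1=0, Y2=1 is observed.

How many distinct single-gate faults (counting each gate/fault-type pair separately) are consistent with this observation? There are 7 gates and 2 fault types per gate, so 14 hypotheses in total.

Fault-free: N1=1, N2=1, N3=0, N4=1, N5=0, N6=1, N7=1 → Y1=1, Y2=1. Observed Y1=0, Y2=1.
  N1 stuck-at-0: output Y1=0, Y2=0 ✗
  N1 stuck-at-1: output Y1=1, Y2=1 ✗
  N2 stuck-at-0: output Y1=0, Y2=1 ✓
  N2 stuck-at-1: output Y1=1, Y2=1 ✗
  N3 stuck-at-0: output Y1=1, Y2=1 ✗
  N3 stuck-at-1: output Y1=0, Y2=1 ✓
  N4 stuck-at-0: output Y1=0, Y2=1 ✓
  N4 stuck-at-1: output Y1=1, Y2=1 ✗
  N5 stuck-at-0: output Y1=1, Y2=1 ✗
  N5 stuck-at-1: output Y1=1, Y2=1 ✗
  N6 stuck-at-0: output Y1=1, Y2=0 ✗
  N6 stuck-at-1: output Y1=1, Y2=1 ✗
  N7 stuck-at-0: output Y1=1, Y2=0 ✗
  N7 stuck-at-1: output Y1=1, Y2=1 ✗
Consistent faults: {N2 stuck-at-0, N3 stuck-at-1, N4 stuck-at-0} — 3 in all.

3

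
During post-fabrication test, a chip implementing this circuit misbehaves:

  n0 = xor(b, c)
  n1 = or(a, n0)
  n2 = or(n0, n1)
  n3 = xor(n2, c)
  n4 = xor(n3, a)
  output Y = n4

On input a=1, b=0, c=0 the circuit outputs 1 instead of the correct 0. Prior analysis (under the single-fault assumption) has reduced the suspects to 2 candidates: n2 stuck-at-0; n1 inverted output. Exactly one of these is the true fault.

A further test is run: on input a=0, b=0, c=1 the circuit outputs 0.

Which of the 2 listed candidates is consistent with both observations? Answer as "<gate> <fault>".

Evaluate each candidate on input a=0, b=0, c=1:
  n2 stuck-at-0: n0=1, n1=1, n2=0 [stuck-at-0], n3=1, n4=1 → 1 — eliminated
  n1 inverted output: n0=1, n1=0 [inverted output], n2=1, n3=0, n4=0 → 0 — matches
Only n1 inverted output reproduces the observed 0.

n1 inverted output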